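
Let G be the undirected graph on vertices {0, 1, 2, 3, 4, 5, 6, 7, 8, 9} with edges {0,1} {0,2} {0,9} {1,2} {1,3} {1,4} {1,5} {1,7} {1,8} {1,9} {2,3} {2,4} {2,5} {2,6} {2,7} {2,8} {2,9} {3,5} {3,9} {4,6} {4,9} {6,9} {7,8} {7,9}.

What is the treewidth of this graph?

3

A width-3 tree decomposition is:
Bags: B1 = {1, 2, 7, 9}  B2 = {1, 2, 3, 9}  B3 = {1, 2, 4, 9}  B4 = {0, 1, 2, 9}  B5 = {1, 2, 7, 8}  B6 = {1, 2, 3, 5}  B7 = {2, 4, 6, 9}
Tree: B1–B2, B1–B3, B3–B4, B1–B5, B2–B6, B3–B7
Every bag has size at most 4, so the width is 4 − 1 = 3 and tw(G) ≤ 3. On the other hand G contains the 4-clique {1, 2, 7, 8}. A clique must lie in a single bag of any decomposition, so no decomposition can have width below 3. Therefore the treewidth is 3.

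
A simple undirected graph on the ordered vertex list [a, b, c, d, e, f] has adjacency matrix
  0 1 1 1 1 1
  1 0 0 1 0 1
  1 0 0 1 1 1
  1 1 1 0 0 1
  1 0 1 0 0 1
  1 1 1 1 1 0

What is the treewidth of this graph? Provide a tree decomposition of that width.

Treewidth 3.
One optimal decomposition is:
Bags: B1 = {a, c, d, f}  B2 = {a, b, d, f}  B3 = {a, c, e, f}
Tree: B1–B2, B1–B3

The largest bag has 4 vertices, giving width 3; this decomposition certifies tw(G) ≤ 3. On the other hand G contains the 4-clique {a, c, d, f}. A clique must lie in a single bag of any decomposition, so no decomposition can have width below 3. Combining the bounds, tw(G) = 3.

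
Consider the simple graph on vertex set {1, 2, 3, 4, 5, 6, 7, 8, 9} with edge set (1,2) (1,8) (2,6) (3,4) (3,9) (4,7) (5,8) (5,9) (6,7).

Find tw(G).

2

A width-2 tree decomposition is:
Bags: B1 = {5, 8, 9}  B2 = {3, 8, 9}  B3 = {3, 4, 8}  B4 = {4, 7, 8}  B5 = {6, 7, 8}  B6 = {2, 6, 8}  B7 = {1, 2, 8}
Tree: B1–B2, B2–B3, B3–B4, B4–B5, B5–B6, B6–B7
The largest bag has 3 vertices, giving width 2; this decomposition certifies tw(G) ≤ 2. The edges 8–5–9–3–4–7–6–2–1–8 form a cycle, so G is not a tree and its treewidth is at least 2. Hence tw(G) = 2 exactly.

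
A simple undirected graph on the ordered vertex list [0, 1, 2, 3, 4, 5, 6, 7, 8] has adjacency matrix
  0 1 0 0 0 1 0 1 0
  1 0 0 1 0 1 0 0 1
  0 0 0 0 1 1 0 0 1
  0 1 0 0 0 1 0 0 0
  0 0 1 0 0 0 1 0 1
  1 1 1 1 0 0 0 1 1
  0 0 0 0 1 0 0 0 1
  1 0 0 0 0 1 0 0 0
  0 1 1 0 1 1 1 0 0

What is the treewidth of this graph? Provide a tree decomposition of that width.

Every bag has size at most 3, so the width is 3 − 1 = 2 and tw(G) ≤ 2. For the lower bound, the 3 vertices {2, 4, 8} are pairwise adjacent, and any tree decomposition puts a clique entirely inside one bag — forcing width ≥ 2. Combining the bounds, tw(G) = 2.

Treewidth 2.
One such decomposition:
Bags: B1 = {0, 5, 7}  B2 = {0, 1, 5}  B3 = {1, 5, 8}  B4 = {1, 3, 5}  B5 = {2, 5, 8}  B6 = {2, 4, 8}  B7 = {4, 6, 8}
Tree: B1–B2, B2–B3, B2–B4, B3–B5, B5–B6, B6–B7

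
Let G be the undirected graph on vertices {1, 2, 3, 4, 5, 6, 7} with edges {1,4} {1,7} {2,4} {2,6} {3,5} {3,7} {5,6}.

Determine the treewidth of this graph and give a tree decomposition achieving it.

Treewidth 2.
Bags: B1 = {1, 3, 7}  B2 = {1, 3, 5}  B3 = {1, 5, 6}  B4 = {1, 2, 6}  B5 = {1, 2, 4}
Tree: B1–B2, B2–B3, B3–B4, B4–B5

Every bag has size at most 3, so the width is 3 − 1 = 2 and tw(G) ≤ 2. Since 1–7–3–5–6–2–4–1 is a cycle in G, G is not acyclic. Forests are exactly the graphs of treewidth ≤ 1, so tw(G) ≥ 2. The upper and lower bounds meet at 2, so that is the treewidth.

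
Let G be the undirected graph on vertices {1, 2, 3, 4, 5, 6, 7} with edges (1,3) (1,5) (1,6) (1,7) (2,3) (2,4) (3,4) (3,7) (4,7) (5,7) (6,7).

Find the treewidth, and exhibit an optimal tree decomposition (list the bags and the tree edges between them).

Every bag has size at most 3, so the width is 3 − 1 = 2 and tw(G) ≤ 2. Conversely, {2, 3, 4} is a clique of size 3, and the vertices of any clique must share a bag in every tree decomposition; so some bag has ≥ 3 vertices and tw(G) ≥ 2. Hence tw(G) = 2 exactly.

Treewidth 2.
One such decomposition:
Bags: B1 = {1, 3, 7}  B2 = {3, 4, 7}  B3 = {1, 5, 7}  B4 = {1, 6, 7}  B5 = {2, 3, 4}
Tree: B1–B2, B1–B3, B1–B4, B2–B5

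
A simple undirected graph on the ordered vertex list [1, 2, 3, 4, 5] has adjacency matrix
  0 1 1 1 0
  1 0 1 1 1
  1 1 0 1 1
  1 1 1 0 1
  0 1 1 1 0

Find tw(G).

A width-3 tree decomposition is:
Bags: B1 = {2, 3, 4, 5}  B2 = {1, 2, 3, 4}
Tree: B1–B2
Every bag has size at most 4, so the width is 4 − 1 = 3 and tw(G) ≤ 3. For the lower bound, the 4 vertices {1, 2, 3, 4} are pairwise adjacent, and any tree decomposition puts a clique entirely inside one bag — forcing width ≥ 3. The upper and lower bounds meet at 3, so that is the treewidth.

3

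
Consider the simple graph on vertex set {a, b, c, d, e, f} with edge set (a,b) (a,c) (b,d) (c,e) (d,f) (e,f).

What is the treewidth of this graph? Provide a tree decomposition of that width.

Each bag holds 3 vertices, so the decomposition has width 2, which upper-bounds the treewidth. The edges b–a–c–e–f–d–b form a cycle, so G is not a tree and its treewidth is at least 2. The upper and lower bounds meet at 2, so that is the treewidth.

Treewidth 2.
One optimal decomposition is:
Bags: B1 = {a, b, c}  B2 = {b, c, e}  B3 = {b, e, f}  B4 = {b, d, f}
Tree: B1–B2, B2–B3, B3–B4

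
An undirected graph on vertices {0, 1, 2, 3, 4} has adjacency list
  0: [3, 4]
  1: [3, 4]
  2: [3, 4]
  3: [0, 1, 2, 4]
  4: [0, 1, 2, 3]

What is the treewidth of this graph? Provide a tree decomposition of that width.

Treewidth 2.
Bags: B1 = {0, 3, 4}  B2 = {2, 3, 4}  B3 = {1, 3, 4}
Tree: B1–B2, B2–B3

The largest bag has 3 vertices, giving width 2; this decomposition certifies tw(G) ≤ 2. For the lower bound, the 3 vertices {0, 3, 4} are pairwise adjacent, and any tree decomposition puts a clique entirely inside one bag — forcing width ≥ 2. Combining the bounds, tw(G) = 2.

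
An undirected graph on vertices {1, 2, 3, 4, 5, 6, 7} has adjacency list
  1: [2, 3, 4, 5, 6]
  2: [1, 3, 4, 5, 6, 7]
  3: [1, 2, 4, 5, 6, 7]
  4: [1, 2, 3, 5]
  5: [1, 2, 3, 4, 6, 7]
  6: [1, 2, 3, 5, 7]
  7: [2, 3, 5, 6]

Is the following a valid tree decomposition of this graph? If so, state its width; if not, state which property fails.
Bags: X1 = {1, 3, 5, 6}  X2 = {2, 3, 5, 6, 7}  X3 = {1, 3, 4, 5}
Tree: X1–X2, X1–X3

A tree decomposition must satisfy three properties: every vertex lies in some bag; for every edge, both endpoints lie together in some bag; and for every vertex, the bags containing it form a connected subtree. Here edge (2,1) lies in no bag, so the decomposition is invalid.

No — edge (2,1) lies in no bag.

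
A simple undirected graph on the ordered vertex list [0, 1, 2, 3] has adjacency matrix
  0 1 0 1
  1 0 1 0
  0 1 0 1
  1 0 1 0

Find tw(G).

A width-2 tree decomposition is:
Bags: B1 = {0, 1, 2}  B2 = {0, 2, 3}
Tree: B1–B2
The largest bag has 3 vertices, giving width 2; this decomposition certifies tw(G) ≤ 2. Since 2–1–0–3–2 is a cycle in G, G is not acyclic. Forests are exactly the graphs of treewidth ≤ 1, so tw(G) ≥ 2. Combining the bounds, tw(G) = 2.

2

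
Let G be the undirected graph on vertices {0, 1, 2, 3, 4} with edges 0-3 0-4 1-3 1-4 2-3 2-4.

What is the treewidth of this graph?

2

A width-2 tree decomposition is:
Bags: B1 = {0, 3, 4}  B2 = {2, 3, 4}  B3 = {1, 3, 4}
Tree: B1–B2, B2–B3
Each bag holds 3 vertices, so the decomposition has width 2, which upper-bounds the treewidth. The edges 0–3–2–4–0 form a cycle, so G is not a tree and its treewidth is at least 2. Hence tw(G) = 2 exactly.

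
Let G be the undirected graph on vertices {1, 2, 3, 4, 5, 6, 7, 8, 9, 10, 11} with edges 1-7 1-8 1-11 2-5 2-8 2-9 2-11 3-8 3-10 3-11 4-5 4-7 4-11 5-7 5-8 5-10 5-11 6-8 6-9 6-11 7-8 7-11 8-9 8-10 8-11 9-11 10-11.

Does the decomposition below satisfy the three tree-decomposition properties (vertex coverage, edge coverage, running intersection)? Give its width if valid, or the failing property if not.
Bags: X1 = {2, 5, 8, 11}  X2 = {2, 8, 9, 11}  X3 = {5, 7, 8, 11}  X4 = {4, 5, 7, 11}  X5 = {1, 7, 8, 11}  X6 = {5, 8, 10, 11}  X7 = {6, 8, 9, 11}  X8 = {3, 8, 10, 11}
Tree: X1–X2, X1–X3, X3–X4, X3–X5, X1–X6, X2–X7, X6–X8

Yes; width 3.

Vertex coverage: the bags together contain {1, 2, 3, 4, 5, 6, 7, 8, 9, 10, 11}, the full vertex set. Edge coverage: each edge of G has both endpoints in at least one bag. Running intersection: for every vertex, the bags containing it form a connected subtree. All three properties hold, so this is a valid tree decomposition of width max|bag| − 1 = 3, and hence tw(G) ≤ 3.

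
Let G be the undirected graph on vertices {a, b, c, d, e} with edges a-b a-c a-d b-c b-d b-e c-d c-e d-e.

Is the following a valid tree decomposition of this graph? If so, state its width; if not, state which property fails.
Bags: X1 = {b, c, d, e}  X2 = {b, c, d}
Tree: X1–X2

No — vertex a appears in no bag.

A tree decomposition must satisfy three properties: every vertex lies in some bag; for every edge, both endpoints lie together in some bag; and for every vertex, the bags containing it form a connected subtree. Here vertex a appears in no bag, so the decomposition is invalid.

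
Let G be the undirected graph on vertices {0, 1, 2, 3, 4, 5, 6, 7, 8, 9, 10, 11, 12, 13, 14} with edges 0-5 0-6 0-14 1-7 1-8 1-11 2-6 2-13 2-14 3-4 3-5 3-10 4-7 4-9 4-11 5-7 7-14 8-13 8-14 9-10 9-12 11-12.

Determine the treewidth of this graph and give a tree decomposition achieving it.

Treewidth 3.
One optimal decomposition is:
Bags: B1 = {3, 9, 10, 12}  B2 = {3, 4, 9, 12}  B3 = {3, 4, 11, 12}  B4 = {3, 4, 5, 11}  B5 = {4, 5, 7, 11}  B6 = {1, 5, 7, 11}  B7 = {0, 1, 5, 7}  B8 = {0, 1, 7, 14}  B9 = {0, 1, 8, 14}  B10 = {0, 6, 8, 14}  B11 = {2, 6, 8, 14}  B12 = {2, 6, 8, 13}
Tree: B1–B2, B2–B3, B3–B4, B4–B5, B5–B6, B6–B7, B7–B8, B8–B9, B9–B10, B10–B11, B11–B12

Each bag holds 4 vertices, so the decomposition has width 3, which upper-bounds the treewidth. For the lower bound: the 4 vertex sets {9,10,12}, {3}, {4}, {1,5,7,11} are disjoint, each induces a connected subgraph, and every pair is joined by at least one edge of G. Contracting each set to a single vertex therefore yields K_{4} as a minor, and since treewidth is minor-monotone, tw(G) ≥ tw(K_{4}) = 3. Therefore the treewidth is 3.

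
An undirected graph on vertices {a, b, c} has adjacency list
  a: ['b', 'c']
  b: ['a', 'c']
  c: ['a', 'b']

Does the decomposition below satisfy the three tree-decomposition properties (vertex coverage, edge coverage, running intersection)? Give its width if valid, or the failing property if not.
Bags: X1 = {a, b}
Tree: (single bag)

No — vertex c appears in no bag.

A tree decomposition must satisfy three properties: every vertex lies in some bag; for every edge, both endpoints lie together in some bag; and for every vertex, the bags containing it form a connected subtree. Here vertex c appears in no bag, so the decomposition is invalid.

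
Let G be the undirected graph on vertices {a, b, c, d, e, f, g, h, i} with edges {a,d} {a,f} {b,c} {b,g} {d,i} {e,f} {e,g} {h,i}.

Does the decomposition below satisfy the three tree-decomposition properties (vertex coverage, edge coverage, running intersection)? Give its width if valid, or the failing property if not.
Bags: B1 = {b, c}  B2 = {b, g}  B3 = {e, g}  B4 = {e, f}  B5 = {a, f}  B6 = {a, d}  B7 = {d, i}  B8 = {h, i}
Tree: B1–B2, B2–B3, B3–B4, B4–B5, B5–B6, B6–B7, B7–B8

Checking the three conditions: (i) the bags cover all of {a, b, c, d, e, f, g, h, i}; (ii) for each edge, some bag contains both endpoints; (iii) the bags containing any fixed vertex form a subtree. All hold, so the decomposition is valid with width 2 − 1 = 1.

Yes; width 1.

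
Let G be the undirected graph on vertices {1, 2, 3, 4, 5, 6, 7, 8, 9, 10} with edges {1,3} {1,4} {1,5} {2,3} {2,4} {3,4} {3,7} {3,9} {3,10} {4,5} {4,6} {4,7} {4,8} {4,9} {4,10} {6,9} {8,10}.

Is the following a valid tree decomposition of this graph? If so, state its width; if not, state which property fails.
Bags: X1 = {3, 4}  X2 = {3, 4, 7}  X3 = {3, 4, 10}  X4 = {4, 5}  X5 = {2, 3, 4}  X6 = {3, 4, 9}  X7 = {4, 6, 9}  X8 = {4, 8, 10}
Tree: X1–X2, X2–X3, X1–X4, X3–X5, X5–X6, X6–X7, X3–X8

A tree decomposition must satisfy three properties: every vertex lies in some bag; for every edge, both endpoints lie together in some bag; and for every vertex, the bags containing it form a connected subtree. Here vertex 1 appears in no bag, so the decomposition is invalid.

No — vertex 1 appears in no bag.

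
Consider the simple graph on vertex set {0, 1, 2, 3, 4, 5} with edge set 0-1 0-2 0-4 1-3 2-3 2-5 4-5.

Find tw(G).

2

A width-2 tree decomposition is:
Bags: B1 = {0, 1, 3}  B2 = {0, 2, 3}  B3 = {0, 2, 4}  B4 = {2, 4, 5}
Tree: B1–B2, B2–B3, B3–B4
Every bag has size at most 3, so the width is 3 − 1 = 2 and tw(G) ≤ 2. Since 1–3–2–0–1 is a cycle in G, G is not acyclic. Forests are exactly the graphs of treewidth ≤ 1, so tw(G) ≥ 2. The upper and lower bounds meet at 2, so that is the treewidth.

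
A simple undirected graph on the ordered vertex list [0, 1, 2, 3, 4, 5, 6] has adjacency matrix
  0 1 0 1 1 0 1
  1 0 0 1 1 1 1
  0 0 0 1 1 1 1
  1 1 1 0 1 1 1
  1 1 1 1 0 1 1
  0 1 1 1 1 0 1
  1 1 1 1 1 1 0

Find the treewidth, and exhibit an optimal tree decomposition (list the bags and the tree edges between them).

Treewidth 4.
One optimal decomposition is:
Bags: B1 = {2, 3, 4, 5, 6}  B2 = {1, 3, 4, 5, 6}  B3 = {0, 1, 3, 4, 6}
Tree: B1–B2, B2–B3

Each bag holds 5 vertices, so the decomposition has width 4, which upper-bounds the treewidth. Conversely, {0, 1, 3, 4, 6} is a clique of size 5, and the vertices of any clique must share a bag in every tree decomposition; so some bag has ≥ 5 vertices and tw(G) ≥ 4. Combining the bounds, tw(G) = 4.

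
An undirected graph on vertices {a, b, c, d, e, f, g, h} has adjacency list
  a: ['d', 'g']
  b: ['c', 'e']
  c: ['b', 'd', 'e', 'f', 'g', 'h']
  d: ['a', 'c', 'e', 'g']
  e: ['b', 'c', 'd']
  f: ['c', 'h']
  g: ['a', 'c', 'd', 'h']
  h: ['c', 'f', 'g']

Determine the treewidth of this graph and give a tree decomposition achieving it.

Every bag has size at most 3, so the width is 3 − 1 = 2 and tw(G) ≤ 2. On the other hand G contains the 3-clique {c, d, g}. A clique must lie in a single bag of any decomposition, so no decomposition can have width below 2. The upper and lower bounds meet at 2, so that is the treewidth.

Treewidth 2.
Bags: B1 = {c, d, g}  B2 = {c, g, h}  B3 = {c, d, e}  B4 = {b, c, e}  B5 = {c, f, h}  B6 = {a, d, g}
Tree: B1–B2, B1–B3, B3–B4, B2–B5, B1–B6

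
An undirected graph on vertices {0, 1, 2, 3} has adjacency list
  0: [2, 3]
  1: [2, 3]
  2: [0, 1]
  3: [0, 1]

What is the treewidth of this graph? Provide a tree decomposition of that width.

Every bag has size at most 3, so the width is 3 − 1 = 2 and tw(G) ≤ 2. The edges 0–2–1–3–0 form a cycle, so G is not a tree and its treewidth is at least 2. Therefore the treewidth is 2.

Treewidth 2.
One optimal decomposition is:
Bags: B1 = {0, 1, 2}  B2 = {0, 1, 3}
Tree: B1–B2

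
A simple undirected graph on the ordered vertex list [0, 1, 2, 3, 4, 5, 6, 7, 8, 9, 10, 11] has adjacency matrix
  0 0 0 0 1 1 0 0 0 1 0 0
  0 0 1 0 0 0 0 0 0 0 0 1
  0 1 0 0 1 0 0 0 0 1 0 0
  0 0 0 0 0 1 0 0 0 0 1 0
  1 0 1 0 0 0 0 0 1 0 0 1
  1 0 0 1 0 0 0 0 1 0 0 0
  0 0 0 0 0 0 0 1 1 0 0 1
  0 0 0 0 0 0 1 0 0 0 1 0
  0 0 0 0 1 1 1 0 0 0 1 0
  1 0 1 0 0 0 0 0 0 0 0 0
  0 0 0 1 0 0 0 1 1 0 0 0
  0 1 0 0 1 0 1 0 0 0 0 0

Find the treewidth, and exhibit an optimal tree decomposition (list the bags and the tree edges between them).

Treewidth 3.
One such decomposition:
Bags: B1 = {3, 5, 7, 10}  B2 = {5, 7, 8, 10}  B3 = {5, 6, 7, 8}  B4 = {0, 5, 6, 8}  B5 = {0, 4, 6, 8}  B6 = {0, 4, 6, 11}  B7 = {0, 4, 9, 11}  B8 = {2, 4, 9, 11}  B9 = {1, 2, 9, 11}
Tree: B1–B2, B2–B3, B3–B4, B4–B5, B5–B6, B6–B7, B7–B8, B8–B9

Each bag holds 4 vertices, so the decomposition has width 3, which upper-bounds the treewidth. For the lower bound: the 4 vertex sets {3,7,10}, {5}, {8}, {0,4,6,11} are disjoint, each induces a connected subgraph, and every pair is joined by at least one edge of G. Contracting each set to a single vertex therefore yields K_{4} as a minor, and since treewidth is minor-monotone, tw(G) ≥ tw(K_{4}) = 3. Hence tw(G) = 3 exactly.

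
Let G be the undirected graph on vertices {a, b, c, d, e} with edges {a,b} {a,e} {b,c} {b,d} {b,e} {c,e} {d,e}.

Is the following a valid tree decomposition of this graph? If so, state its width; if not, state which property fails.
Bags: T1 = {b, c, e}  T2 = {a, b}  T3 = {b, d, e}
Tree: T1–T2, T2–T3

A tree decomposition must satisfy three properties: every vertex lies in some bag; for every edge, both endpoints lie together in some bag; and for every vertex, the bags containing it form a connected subtree. Here edge (e,a) lies in no bag, so the decomposition is invalid.

No — edge (e,a) lies in no bag.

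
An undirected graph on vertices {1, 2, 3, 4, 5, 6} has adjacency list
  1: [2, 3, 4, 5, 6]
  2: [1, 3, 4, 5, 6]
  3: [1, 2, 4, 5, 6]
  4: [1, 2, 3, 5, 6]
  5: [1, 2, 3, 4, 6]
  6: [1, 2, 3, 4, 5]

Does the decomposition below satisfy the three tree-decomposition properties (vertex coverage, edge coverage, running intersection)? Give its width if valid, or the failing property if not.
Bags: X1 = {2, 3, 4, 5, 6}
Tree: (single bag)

No — vertex 1 appears in no bag.

A tree decomposition must satisfy three properties: every vertex lies in some bag; for every edge, both endpoints lie together in some bag; and for every vertex, the bags containing it form a connected subtree. Here vertex 1 appears in no bag, so the decomposition is invalid.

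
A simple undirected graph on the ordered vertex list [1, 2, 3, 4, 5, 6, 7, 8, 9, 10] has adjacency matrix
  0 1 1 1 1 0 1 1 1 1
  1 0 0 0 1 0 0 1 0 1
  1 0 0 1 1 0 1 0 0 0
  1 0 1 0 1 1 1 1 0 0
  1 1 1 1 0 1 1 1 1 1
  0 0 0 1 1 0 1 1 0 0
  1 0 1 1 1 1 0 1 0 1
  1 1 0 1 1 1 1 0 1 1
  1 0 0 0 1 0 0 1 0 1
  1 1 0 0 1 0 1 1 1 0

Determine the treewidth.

A width-4 tree decomposition is:
Bags: B1 = {1, 5, 7, 8, 10}  B2 = {1, 4, 5, 7, 8}  B3 = {1, 5, 8, 9, 10}  B4 = {4, 5, 6, 7, 8}  B5 = {1, 2, 5, 8, 10}  B6 = {1, 3, 4, 5, 7}
Tree: B1–B2, B1–B3, B2–B4, B3–B5, B2–B6
Every bag has size at most 5, so the width is 5 − 1 = 4 and tw(G) ≤ 4. On the other hand G contains the 5-clique {1, 5, 8, 9, 10}. A clique must lie in a single bag of any decomposition, so no decomposition can have width below 4. Therefore the treewidth is 4.

4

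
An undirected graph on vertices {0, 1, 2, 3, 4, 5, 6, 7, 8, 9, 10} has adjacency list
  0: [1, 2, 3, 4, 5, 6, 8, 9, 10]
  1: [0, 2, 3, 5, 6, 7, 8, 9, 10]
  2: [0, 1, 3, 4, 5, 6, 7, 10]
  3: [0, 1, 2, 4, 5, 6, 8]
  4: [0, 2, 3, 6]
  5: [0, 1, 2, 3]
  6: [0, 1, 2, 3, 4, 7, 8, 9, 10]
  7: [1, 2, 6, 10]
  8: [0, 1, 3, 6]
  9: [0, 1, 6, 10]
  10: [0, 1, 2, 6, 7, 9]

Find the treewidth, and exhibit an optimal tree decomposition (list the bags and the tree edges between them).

Every bag has size at most 5, so the width is 5 − 1 = 4 and tw(G) ≤ 4. For the lower bound, the 5 vertices {0, 1, 2, 3, 5} are pairwise adjacent, and any tree decomposition puts a clique entirely inside one bag — forcing width ≥ 4. Therefore the treewidth is 4.

Treewidth 4.
One such decomposition:
Bags: B1 = {0, 1, 2, 3, 6}  B2 = {0, 1, 2, 6, 10}  B3 = {0, 1, 6, 9, 10}  B4 = {0, 1, 2, 3, 5}  B5 = {0, 1, 3, 6, 8}  B6 = {0, 2, 3, 4, 6}  B7 = {1, 2, 6, 7, 10}
Tree: B1–B2, B2–B3, B1–B4, B1–B5, B1–B6, B2–B7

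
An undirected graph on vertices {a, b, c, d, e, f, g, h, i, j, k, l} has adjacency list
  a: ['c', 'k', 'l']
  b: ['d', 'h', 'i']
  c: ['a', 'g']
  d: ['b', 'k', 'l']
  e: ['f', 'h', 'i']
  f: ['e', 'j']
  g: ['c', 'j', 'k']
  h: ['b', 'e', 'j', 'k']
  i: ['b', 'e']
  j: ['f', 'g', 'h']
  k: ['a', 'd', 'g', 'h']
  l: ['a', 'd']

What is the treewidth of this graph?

3

A width-3 tree decomposition is:
Bags: B1 = {a, c, g, l}  B2 = {a, g, k, l}  B3 = {d, g, k, l}  B4 = {d, g, j, k}  B5 = {d, h, j, k}  B6 = {b, d, h, j}  B7 = {b, f, h, j}  B8 = {b, e, f, h}  B9 = {b, e, f, i}
Tree: B1–B2, B2–B3, B3–B4, B4–B5, B5–B6, B6–B7, B7–B8, B8–B9
Every bag has size at most 4, so the width is 4 − 1 = 3 and tw(G) ≤ 3. For the lower bound: the 4 vertex sets {a,c,l}, {g}, {k}, {b,d,h,j} are disjoint, each induces a connected subgraph, and every pair is joined by at least one edge of G. Contracting each set to a single vertex therefore yields K_{4} as a minor, and since treewidth is minor-monotone, tw(G) ≥ tw(K_{4}) = 3. The upper and lower bounds meet at 3, so that is the treewidth.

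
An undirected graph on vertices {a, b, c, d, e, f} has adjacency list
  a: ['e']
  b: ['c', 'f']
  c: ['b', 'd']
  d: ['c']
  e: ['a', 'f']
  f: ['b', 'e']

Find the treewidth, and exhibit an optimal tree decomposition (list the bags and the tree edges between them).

Treewidth 1.
Bags: B1 = {c, d}  B2 = {b, c}  B3 = {b, f}  B4 = {e, f}  B5 = {a, e}
Tree: B1–B2, B2–B3, B3–B4, B4–B5

The largest bag has 2 vertices, giving width 1; this decomposition certifies tw(G) ≤ 1. G has an edge, so its treewidth is at least 1. The upper and lower bounds meet at 1, so that is the treewidth.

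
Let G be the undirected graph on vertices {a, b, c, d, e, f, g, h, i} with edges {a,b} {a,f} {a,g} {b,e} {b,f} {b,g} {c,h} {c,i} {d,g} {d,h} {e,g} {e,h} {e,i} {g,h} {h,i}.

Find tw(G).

2

A width-2 tree decomposition is:
Bags: B1 = {e, h, i}  B2 = {c, h, i}  B3 = {e, g, h}  B4 = {b, e, g}  B5 = {a, b, g}  B6 = {d, g, h}  B7 = {a, b, f}
Tree: B1–B2, B1–B3, B3–B4, B4–B5, B3–B6, B5–B7
The largest bag has 3 vertices, giving width 2; this decomposition certifies tw(G) ≤ 2. Conversely, {d, g, h} is a clique of size 3, and the vertices of any clique must share a bag in every tree decomposition; so some bag has ≥ 3 vertices and tw(G) ≥ 2. The upper and lower bounds meet at 2, so that is the treewidth.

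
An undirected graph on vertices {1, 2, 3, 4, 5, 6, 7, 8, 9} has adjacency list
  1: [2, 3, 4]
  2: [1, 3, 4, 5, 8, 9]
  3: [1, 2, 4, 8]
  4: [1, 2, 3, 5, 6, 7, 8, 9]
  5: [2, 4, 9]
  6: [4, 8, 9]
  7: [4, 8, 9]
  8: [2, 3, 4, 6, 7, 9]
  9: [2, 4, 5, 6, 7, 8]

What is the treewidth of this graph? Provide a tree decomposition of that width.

Treewidth 3.
One optimal decomposition is:
Bags: B1 = {2, 3, 4, 8}  B2 = {2, 4, 8, 9}  B3 = {2, 4, 5, 9}  B4 = {4, 7, 8, 9}  B5 = {1, 2, 3, 4}  B6 = {4, 6, 8, 9}
Tree: B1–B2, B2–B3, B2–B4, B1–B5, B4–B6

Each bag holds 4 vertices, so the decomposition has width 3, which upper-bounds the treewidth. For the lower bound, the 4 vertices {2, 4, 8, 9} are pairwise adjacent, and any tree decomposition puts a clique entirely inside one bag — forcing width ≥ 3. Therefore the treewidth is 3.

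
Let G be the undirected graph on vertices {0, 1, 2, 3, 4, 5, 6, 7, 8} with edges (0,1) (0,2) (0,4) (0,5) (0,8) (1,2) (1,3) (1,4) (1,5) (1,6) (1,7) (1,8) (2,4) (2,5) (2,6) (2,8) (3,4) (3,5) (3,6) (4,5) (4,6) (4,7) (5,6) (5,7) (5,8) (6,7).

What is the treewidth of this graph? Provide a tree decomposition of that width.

Treewidth 4.
One optimal decomposition is:
Bags: B1 = {0, 1, 2, 4, 5}  B2 = {0, 1, 2, 5, 8}  B3 = {1, 2, 4, 5, 6}  B4 = {1, 4, 5, 6, 7}  B5 = {1, 3, 4, 5, 6}
Tree: B1–B2, B1–B3, B3–B4, B4–B5

The largest bag has 5 vertices, giving width 4; this decomposition certifies tw(G) ≤ 4. On the other hand G contains the 5-clique {0, 1, 2, 5, 8}. A clique must lie in a single bag of any decomposition, so no decomposition can have width below 4. Hence tw(G) = 4 exactly.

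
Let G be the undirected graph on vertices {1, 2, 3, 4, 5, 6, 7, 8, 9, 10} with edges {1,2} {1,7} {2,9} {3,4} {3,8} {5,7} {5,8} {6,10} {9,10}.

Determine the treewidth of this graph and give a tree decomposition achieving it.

Treewidth 1.
One such decomposition:
Bags: B1 = {6, 10}  B2 = {9, 10}  B3 = {2, 9}  B4 = {1, 2}  B5 = {1, 7}  B6 = {5, 7}  B7 = {5, 8}  B8 = {3, 8}  B9 = {3, 4}
Tree: B1–B2, B2–B3, B3–B4, B4–B5, B5–B6, B6–B7, B7–B8, B8–B9

Each bag holds 2 vertices, so the decomposition has width 1, which upper-bounds the treewidth. Since G has at least one edge (e.g. 6–10), it is not an edgeless graph, so tw(G) ≥ 1. Therefore the treewidth is 1.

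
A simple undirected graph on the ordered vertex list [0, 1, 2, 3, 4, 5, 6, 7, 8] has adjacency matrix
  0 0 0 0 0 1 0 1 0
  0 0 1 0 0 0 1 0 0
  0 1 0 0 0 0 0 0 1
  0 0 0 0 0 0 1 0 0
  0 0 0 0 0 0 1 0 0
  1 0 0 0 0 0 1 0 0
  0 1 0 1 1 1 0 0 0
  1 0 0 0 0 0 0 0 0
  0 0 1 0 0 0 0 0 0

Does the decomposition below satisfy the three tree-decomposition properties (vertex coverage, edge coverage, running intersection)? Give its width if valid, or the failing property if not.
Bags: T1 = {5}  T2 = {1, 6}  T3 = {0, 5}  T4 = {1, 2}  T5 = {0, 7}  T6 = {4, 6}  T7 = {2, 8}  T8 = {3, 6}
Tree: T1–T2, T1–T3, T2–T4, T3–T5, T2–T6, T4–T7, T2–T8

No — edge (6,5) lies in no bag.

A tree decomposition must satisfy three properties: every vertex lies in some bag; for every edge, both endpoints lie together in some bag; and for every vertex, the bags containing it form a connected subtree. Here edge (6,5) lies in no bag, so the decomposition is invalid.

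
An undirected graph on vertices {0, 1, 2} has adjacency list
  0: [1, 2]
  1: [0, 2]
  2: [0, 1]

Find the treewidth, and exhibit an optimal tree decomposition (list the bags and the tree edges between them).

Treewidth 2.
One such decomposition:
Bags: B1 = {0, 1, 2}
Tree: (single bag)

A single bag containing all 3 vertices is trivially a valid decomposition of width 2. Conversely, {0, 1, 2} is a clique of size 3, and the vertices of any clique must share a bag in every tree decomposition; so some bag has ≥ 3 vertices and tw(G) ≥ 2. Hence tw(G) = 2 exactly.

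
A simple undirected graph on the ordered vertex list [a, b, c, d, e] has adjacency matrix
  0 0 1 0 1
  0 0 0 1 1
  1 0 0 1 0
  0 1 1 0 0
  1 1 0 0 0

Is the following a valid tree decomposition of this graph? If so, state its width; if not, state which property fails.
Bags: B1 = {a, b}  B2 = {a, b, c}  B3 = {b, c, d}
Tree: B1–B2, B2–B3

No — vertex e appears in no bag.

A tree decomposition must satisfy three properties: every vertex lies in some bag; for every edge, both endpoints lie together in some bag; and for every vertex, the bags containing it form a connected subtree. Here vertex e appears in no bag, so the decomposition is invalid.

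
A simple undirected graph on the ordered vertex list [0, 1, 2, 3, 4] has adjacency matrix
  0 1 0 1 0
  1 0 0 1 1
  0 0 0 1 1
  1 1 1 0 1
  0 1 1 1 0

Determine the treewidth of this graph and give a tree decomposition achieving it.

Treewidth 2.
One such decomposition:
Bags: B1 = {1, 3, 4}  B2 = {2, 3, 4}  B3 = {0, 1, 3}
Tree: B1–B2, B1–B3

Every bag has size at most 3, so the width is 3 − 1 = 2 and tw(G) ≤ 2. For the lower bound, the 3 vertices {0, 1, 3} are pairwise adjacent, and any tree decomposition puts a clique entirely inside one bag — forcing width ≥ 2. The upper and lower bounds meet at 2, so that is the treewidth.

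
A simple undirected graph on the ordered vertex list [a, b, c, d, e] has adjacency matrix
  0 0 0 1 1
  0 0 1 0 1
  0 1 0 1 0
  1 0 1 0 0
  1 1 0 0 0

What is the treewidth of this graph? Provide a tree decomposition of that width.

The largest bag has 3 vertices, giving width 2; this decomposition certifies tw(G) ≤ 2. Since c–b–e–a–d–c is a cycle in G, G is not acyclic. Forests are exactly the graphs of treewidth ≤ 1, so tw(G) ≥ 2. Hence tw(G) = 2 exactly.

Treewidth 2.
One such decomposition:
Bags: B1 = {b, c, e}  B2 = {a, c, e}  B3 = {a, c, d}
Tree: B1–B2, B2–B3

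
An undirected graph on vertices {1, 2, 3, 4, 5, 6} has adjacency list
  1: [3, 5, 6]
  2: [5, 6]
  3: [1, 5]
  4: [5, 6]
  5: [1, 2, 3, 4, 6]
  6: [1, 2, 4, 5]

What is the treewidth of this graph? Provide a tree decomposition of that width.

Treewidth 2.
Bags: B1 = {4, 5, 6}  B2 = {1, 5, 6}  B3 = {2, 5, 6}  B4 = {1, 3, 5}
Tree: B1–B2, B2–B3, B2–B4

Every bag has size at most 3, so the width is 3 − 1 = 2 and tw(G) ≤ 2. For the lower bound, the 3 vertices {1, 3, 5} are pairwise adjacent, and any tree decomposition puts a clique entirely inside one bag — forcing width ≥ 2. Combining the bounds, tw(G) = 2.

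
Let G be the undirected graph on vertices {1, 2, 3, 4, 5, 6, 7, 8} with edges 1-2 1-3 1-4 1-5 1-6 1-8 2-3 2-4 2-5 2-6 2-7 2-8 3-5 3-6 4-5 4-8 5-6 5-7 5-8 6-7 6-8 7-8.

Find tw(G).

4

A width-4 tree decomposition is:
Bags: B1 = {2, 5, 6, 7, 8}  B2 = {1, 2, 5, 6, 8}  B3 = {1, 2, 4, 5, 8}  B4 = {1, 2, 3, 5, 6}
Tree: B1–B2, B2–B3, B2–B4
Each bag holds 5 vertices, so the decomposition has width 4, which upper-bounds the treewidth. Conversely, {1, 2, 4, 5, 8} is a clique of size 5, and the vertices of any clique must share a bag in every tree decomposition; so some bag has ≥ 5 vertices and tw(G) ≥ 4. Therefore the treewidth is 4.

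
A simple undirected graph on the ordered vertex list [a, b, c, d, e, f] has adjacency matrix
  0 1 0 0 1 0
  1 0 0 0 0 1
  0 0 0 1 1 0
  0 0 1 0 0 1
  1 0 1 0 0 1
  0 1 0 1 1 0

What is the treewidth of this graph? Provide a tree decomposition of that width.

Treewidth 2.
One optimal decomposition is:
Bags: B1 = {c, d, f}  B2 = {c, e, f}  B3 = {b, e, f}  B4 = {a, b, e}
Tree: B1–B2, B2–B3, B3–B4

Every bag has size at most 3, so the width is 3 − 1 = 2 and tw(G) ≤ 2. For the lower bound, G contains the cycle d–c–e–f–d, so G is not a forest; only forests have treewidth ≤ 1, hence tw(G) ≥ 2. Hence tw(G) = 2 exactly.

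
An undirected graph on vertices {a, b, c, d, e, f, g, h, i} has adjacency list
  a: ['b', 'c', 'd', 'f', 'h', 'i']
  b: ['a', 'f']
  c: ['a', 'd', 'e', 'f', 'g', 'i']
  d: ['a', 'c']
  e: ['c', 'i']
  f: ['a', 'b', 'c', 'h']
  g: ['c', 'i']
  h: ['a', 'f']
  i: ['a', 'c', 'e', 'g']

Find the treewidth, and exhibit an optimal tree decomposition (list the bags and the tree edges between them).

Every bag has size at most 3, so the width is 3 − 1 = 2 and tw(G) ≤ 2. For the lower bound, the 3 vertices {a, f, h} are pairwise adjacent, and any tree decomposition puts a clique entirely inside one bag — forcing width ≥ 2. The upper and lower bounds meet at 2, so that is the treewidth.

Treewidth 2.
One such decomposition:
Bags: B1 = {a, f, h}  B2 = {a, c, f}  B3 = {a, c, i}  B4 = {a, c, d}  B5 = {a, b, f}  B6 = {c, g, i}  B7 = {c, e, i}
Tree: B1–B2, B2–B3, B3–B4, B1–B5, B3–B6, B6–B7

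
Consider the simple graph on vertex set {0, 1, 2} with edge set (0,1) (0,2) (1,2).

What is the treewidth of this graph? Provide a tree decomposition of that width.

Treewidth 2.
Bags: B1 = {0, 1, 2}
Tree: (single bag)

A single bag containing all 3 vertices is trivially a valid decomposition of width 2. Conversely, {0, 1, 2} is a clique of size 3, and the vertices of any clique must share a bag in every tree decomposition; so some bag has ≥ 3 vertices and tw(G) ≥ 2. Hence tw(G) = 2 exactly.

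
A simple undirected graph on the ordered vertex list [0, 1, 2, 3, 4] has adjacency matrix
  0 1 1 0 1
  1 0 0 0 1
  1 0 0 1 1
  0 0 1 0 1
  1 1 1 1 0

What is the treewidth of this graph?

2

A width-2 tree decomposition is:
Bags: B1 = {0, 1, 4}  B2 = {0, 2, 4}  B3 = {2, 3, 4}
Tree: B1–B2, B2–B3
The largest bag has 3 vertices, giving width 2; this decomposition certifies tw(G) ≤ 2. For the lower bound, the 3 vertices {0, 1, 4} are pairwise adjacent, and any tree decomposition puts a clique entirely inside one bag — forcing width ≥ 2. Hence tw(G) = 2 exactly.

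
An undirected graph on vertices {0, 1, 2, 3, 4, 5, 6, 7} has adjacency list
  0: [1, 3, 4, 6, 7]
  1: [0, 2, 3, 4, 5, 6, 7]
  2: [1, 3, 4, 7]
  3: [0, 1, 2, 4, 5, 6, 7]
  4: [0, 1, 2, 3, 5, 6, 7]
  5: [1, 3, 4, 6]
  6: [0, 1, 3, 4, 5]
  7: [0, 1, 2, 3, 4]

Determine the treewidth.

A width-4 tree decomposition is:
Bags: B1 = {0, 1, 3, 4, 7}  B2 = {0, 1, 3, 4, 6}  B3 = {1, 3, 4, 5, 6}  B4 = {1, 2, 3, 4, 7}
Tree: B1–B2, B2–B3, B1–B4
The largest bag has 5 vertices, giving width 4; this decomposition certifies tw(G) ≤ 4. For the lower bound, the 5 vertices {0, 1, 3, 4, 6} are pairwise adjacent, and any tree decomposition puts a clique entirely inside one bag — forcing width ≥ 4. The upper and lower bounds meet at 4, so that is the treewidth.

4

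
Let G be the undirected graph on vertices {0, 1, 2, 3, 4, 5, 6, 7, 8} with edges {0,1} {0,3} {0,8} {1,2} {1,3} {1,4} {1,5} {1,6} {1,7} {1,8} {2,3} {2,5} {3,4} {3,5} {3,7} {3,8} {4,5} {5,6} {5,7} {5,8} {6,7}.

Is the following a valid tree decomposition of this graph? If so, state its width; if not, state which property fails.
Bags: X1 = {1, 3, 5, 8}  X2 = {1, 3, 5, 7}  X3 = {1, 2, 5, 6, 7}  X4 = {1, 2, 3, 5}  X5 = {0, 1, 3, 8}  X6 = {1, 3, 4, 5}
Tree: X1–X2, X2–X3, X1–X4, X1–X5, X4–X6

No — bags containing vertex 2 are not connected in the tree.

A tree decomposition must satisfy three properties: every vertex lies in some bag; for every edge, both endpoints lie together in some bag; and for every vertex, the bags containing it form a connected subtree. Here bags containing vertex 2 are not connected in the tree, so the decomposition is invalid.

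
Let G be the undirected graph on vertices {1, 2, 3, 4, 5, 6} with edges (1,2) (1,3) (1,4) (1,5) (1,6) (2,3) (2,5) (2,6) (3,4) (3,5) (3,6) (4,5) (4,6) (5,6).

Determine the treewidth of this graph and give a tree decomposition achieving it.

Treewidth 4.
One such decomposition:
Bags: B1 = {1, 3, 4, 5, 6}  B2 = {1, 2, 3, 5, 6}
Tree: B1–B2

Each bag holds 5 vertices, so the decomposition has width 4, which upper-bounds the treewidth. On the other hand G contains the 5-clique {1, 2, 3, 5, 6}. A clique must lie in a single bag of any decomposition, so no decomposition can have width below 4. Hence tw(G) = 4 exactly.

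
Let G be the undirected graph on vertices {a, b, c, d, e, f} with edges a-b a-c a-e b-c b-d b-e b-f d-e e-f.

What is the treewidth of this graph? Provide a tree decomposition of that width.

The largest bag has 3 vertices, giving width 2; this decomposition certifies tw(G) ≤ 2. On the other hand G contains the 3-clique {b, d, e}. A clique must lie in a single bag of any decomposition, so no decomposition can have width below 2. The upper and lower bounds meet at 2, so that is the treewidth.

Treewidth 2.
Bags: B1 = {a, b, e}  B2 = {b, e, f}  B3 = {b, d, e}  B4 = {a, b, c}
Tree: B1–B2, B2–B3, B1–B4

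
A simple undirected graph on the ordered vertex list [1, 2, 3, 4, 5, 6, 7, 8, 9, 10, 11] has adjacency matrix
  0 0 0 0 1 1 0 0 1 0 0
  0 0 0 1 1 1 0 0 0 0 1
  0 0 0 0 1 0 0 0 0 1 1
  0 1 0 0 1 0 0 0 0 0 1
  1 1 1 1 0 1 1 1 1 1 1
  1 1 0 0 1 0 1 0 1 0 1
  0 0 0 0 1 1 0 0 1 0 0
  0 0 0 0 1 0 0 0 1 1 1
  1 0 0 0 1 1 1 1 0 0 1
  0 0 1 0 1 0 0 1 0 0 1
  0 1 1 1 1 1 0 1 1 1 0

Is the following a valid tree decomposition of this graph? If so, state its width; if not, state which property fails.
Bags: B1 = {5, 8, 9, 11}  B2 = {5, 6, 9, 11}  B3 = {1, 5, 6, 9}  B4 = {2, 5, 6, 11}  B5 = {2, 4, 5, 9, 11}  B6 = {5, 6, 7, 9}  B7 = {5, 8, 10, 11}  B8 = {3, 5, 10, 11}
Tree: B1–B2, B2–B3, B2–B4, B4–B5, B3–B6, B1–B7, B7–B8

No — bags containing vertex 9 are not connected in the tree.

A tree decomposition must satisfy three properties: every vertex lies in some bag; for every edge, both endpoints lie together in some bag; and for every vertex, the bags containing it form a connected subtree. Here bags containing vertex 9 are not connected in the tree, so the decomposition is invalid.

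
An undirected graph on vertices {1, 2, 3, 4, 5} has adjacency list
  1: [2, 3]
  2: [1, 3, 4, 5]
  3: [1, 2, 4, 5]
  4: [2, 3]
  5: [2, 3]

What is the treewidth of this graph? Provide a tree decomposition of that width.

Treewidth 2.
One such decomposition:
Bags: B1 = {1, 2, 3}  B2 = {2, 3, 5}  B3 = {2, 3, 4}
Tree: B1–B2, B2–B3

The largest bag has 3 vertices, giving width 2; this decomposition certifies tw(G) ≤ 2. On the other hand G contains the 3-clique {1, 2, 3}. A clique must lie in a single bag of any decomposition, so no decomposition can have width below 2. Therefore the treewidth is 2.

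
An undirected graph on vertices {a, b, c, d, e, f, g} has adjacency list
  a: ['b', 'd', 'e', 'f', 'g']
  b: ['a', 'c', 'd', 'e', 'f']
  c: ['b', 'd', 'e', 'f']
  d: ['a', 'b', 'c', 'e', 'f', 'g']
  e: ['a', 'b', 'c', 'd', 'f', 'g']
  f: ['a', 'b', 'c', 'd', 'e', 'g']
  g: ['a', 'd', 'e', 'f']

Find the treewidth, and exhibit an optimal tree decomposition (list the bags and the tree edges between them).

Treewidth 4.
Bags: B1 = {b, c, d, e, f}  B2 = {a, b, d, e, f}  B3 = {a, d, e, f, g}
Tree: B1–B2, B2–B3

The largest bag has 5 vertices, giving width 4; this decomposition certifies tw(G) ≤ 4. For the lower bound, the 5 vertices {b, c, d, e, f} are pairwise adjacent, and any tree decomposition puts a clique entirely inside one bag — forcing width ≥ 4. Therefore the treewidth is 4.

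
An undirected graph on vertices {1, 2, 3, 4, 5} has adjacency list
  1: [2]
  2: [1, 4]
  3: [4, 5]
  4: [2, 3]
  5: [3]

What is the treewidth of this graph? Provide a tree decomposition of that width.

Each bag holds 2 vertices, so the decomposition has width 1, which upper-bounds the treewidth. G has an edge, so its treewidth is at least 1. The upper and lower bounds meet at 1, so that is the treewidth.

Treewidth 1.
One such decomposition:
Bags: B1 = {3, 5}  B2 = {3, 4}  B3 = {2, 4}  B4 = {1, 2}
Tree: B1–B2, B2–B3, B3–B4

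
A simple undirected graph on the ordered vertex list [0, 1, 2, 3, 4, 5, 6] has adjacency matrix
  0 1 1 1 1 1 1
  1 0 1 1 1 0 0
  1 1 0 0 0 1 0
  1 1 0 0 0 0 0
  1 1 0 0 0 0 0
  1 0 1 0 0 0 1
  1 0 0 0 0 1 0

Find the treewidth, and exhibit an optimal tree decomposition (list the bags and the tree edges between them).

Every bag has size at most 3, so the width is 3 − 1 = 2 and tw(G) ≤ 2. On the other hand G contains the 3-clique {0, 1, 2}. A clique must lie in a single bag of any decomposition, so no decomposition can have width below 2. Therefore the treewidth is 2.

Treewidth 2.
One such decomposition:
Bags: B1 = {0, 1, 2}  B2 = {0, 2, 5}  B3 = {0, 1, 4}  B4 = {0, 1, 3}  B5 = {0, 5, 6}
Tree: B1–B2, B1–B3, B1–B4, B2–B5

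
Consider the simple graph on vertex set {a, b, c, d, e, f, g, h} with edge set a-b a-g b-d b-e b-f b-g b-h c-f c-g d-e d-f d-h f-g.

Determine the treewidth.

2

A width-2 tree decomposition is:
Bags: B1 = {a, b, g}  B2 = {b, f, g}  B3 = {c, f, g}  B4 = {b, d, f}  B5 = {b, d, e}  B6 = {b, d, h}
Tree: B1–B2, B2–B3, B2–B4, B4–B5, B5–B6
Every bag has size at most 3, so the width is 3 − 1 = 2 and tw(G) ≤ 2. Conversely, {c, f, g} is a clique of size 3, and the vertices of any clique must share a bag in every tree decomposition; so some bag has ≥ 3 vertices and tw(G) ≥ 2. Hence tw(G) = 2 exactly.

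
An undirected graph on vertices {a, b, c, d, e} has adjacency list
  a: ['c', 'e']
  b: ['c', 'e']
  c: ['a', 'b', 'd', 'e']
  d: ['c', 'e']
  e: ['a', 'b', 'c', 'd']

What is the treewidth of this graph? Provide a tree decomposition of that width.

Every bag has size at most 3, so the width is 3 − 1 = 2 and tw(G) ≤ 2. On the other hand G contains the 3-clique {c, d, e}. A clique must lie in a single bag of any decomposition, so no decomposition can have width below 2. Hence tw(G) = 2 exactly.

Treewidth 2.
Bags: B1 = {b, c, e}  B2 = {c, d, e}  B3 = {a, c, e}
Tree: B1–B2, B2–B3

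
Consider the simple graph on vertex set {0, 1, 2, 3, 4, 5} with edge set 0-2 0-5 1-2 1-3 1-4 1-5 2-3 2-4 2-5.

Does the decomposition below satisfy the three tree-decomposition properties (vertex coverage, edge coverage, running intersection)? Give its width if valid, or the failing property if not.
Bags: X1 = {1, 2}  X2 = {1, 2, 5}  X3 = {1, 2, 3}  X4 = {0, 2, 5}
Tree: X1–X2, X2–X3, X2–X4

A tree decomposition must satisfy three properties: every vertex lies in some bag; for every edge, both endpoints lie together in some bag; and for every vertex, the bags containing it form a connected subtree. Here vertex 4 appears in no bag, so the decomposition is invalid.

No — vertex 4 appears in no bag.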